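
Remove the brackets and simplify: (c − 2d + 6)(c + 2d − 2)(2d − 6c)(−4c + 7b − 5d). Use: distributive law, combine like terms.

(c − 2d + 6)(c + 2d − 2)(2d − 6c)(−4c + 7b − 5d)
= (c^2 + 2cd − 2c − 2cd − 4d^2 + 4d + 6c + 12d − 12)(2d − 6c)(−4c + 7b − 5d)    [distributive law]
= (c^2 + 4c − 4d^2 + 16d − 12)(2d − 6c)(−4c + 7b − 5d)    [combine like terms]
= (2c^2d − 6c^3 + 8cd − 24c^2 − 8d^3 + 24cd^2 + 32d^2 − 96cd − 24d + 72c)(−4c + 7b − 5d)    [distributive law]
= (2c^2d − 6c^3 − 88cd − 24c^2 − 8d^3 + 24cd^2 + 32d^2 − 24d + 72c)(−4c + 7b − 5d)    [combine like terms]
= −8c^3d + 14bc^2d − 10c^2d^2 + 24c^4 − 42bc^3 + 30c^3d + 352c^2d − 616bcd + 440cd^2 + 96c^3 − 168bc^2 + 120c^2d + 32cd^3 − 56bd^3 + 40d^4 − 96c^2d^2 + 168bcd^2 − 120cd^3 − 128cd^2 + 224bd^2 − 160d^3 + 96cd − 168bd + 120d^2 − 288c^2 + 504bc − 360cd    [distributive law]
= 22c^3d + 14bc^2d − 106c^2d^2 + 24c^4 − 42bc^3 + 472c^2d − 616bcd + 312cd^2 + 96c^3 − 168bc^2 − 88cd^3 − 56bd^3 + 40d^4 + 168bcd^2 + 224bd^2 − 160d^3 − 264cd − 168bd + 120d^2 − 288c^2 + 504bc    [combine like terms]

22c^3d + 14bc^2d − 106c^2d^2 + 24c^4 − 42bc^3 + 472c^2d − 616bcd + 312cd^2 + 96c^3 − 168bc^2 − 88cd^3 − 56bd^3 + 40d^4 + 168bcd^2 + 224bd^2 − 160d^3 − 264cd − 168bd + 120d^2 − 288c^2 + 504bc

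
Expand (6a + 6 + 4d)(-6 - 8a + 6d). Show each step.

-84a - 48a^2 + 4ad - 36 + 12d + 24d^2

(6a + 6 + 4d)(-6 - 8a + 6d)
= -36a - 48a^2 + 36ad - 36 - 48a + 36d - 24d - 32ad + 24d^2    [distributive law]
= -84a - 48a^2 + 4ad - 36 + 12d + 24d^2    [combine like terms]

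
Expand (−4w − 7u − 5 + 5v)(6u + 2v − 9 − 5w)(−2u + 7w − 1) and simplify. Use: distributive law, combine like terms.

−316u²w + 37uw² + 98uw + 178uvw − 231vw² − 352vw + 407w² + 254w + 140w³ + 84u³ − 24u² − 32u²v + 94uv − 123u + 55v − 45 − 20uv² + 70v²w − 10v²

(−4w − 7u − 5 + 5v)(6u + 2v − 9 − 5w)(−2u + 7w − 1)
= (−24uw − 8vw + 36w + 20w² − 42u² − 14uv + 63u + 35uw − 30u − 10v + 45 + 25w + 30uv + 10v² − 45v − 25vw)(−2u + 7w − 1)    [distributive law]
= (11uw − 33vw + 61w + 20w² − 42u² + 16uv + 33u − 55v + 45 + 10v²)(−2u + 7w − 1)    [combine like terms]
= −22u²w + 77uw² − 11uw + 66uvw − 231vw² + 33vw − 122uw + 427w² − 61w − 40uw² + 140w³ − 20w² + 84u³ − 294u²w + 42u² − 32u²v + 112uvw − 16uv − 66u² + 231uw − 33u + 110uv − 385vw + 55v − 90u + 315w − 45 − 20uv² + 70v²w − 10v²    [distributive law]
= −316u²w + 37uw² + 98uw + 178uvw − 231vw² − 352vw + 407w² + 254w + 140w³ + 84u³ − 24u² − 32u²v + 94uv − 123u + 55v − 45 − 20uv² + 70v²w − 10v²    [combine like terms]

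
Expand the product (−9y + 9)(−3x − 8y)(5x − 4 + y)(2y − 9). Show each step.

(−9y + 9)(−3x − 8y)(5x − 4 + y)(2y − 9)
= (27xy + 72y² − 27x − 72y)(5x − 4 + y)(2y − 9)    [distributive law]
= (135x²y − 108xy + 27xy² + 360xy² − 288y² + 72y³ − 135x² + 108x − 27xy − 360xy + 288y − 72y²)(2y − 9)    [distributive law]
= (135x²y − 495xy + 387xy² − 360y² + 72y³ − 135x² + 108x + 288y)(2y − 9)    [combine like terms]
= 270x²y² − 1215x²y − 990xy² + 4455xy + 774xy³ − 3483xy² − 720y³ + 3240y² + 144y⁴ − 648y³ − 270x²y + 1215x² + 216xy − 972x + 576y² − 2592y    [distributive law]
= 270x²y² − 1485x²y − 4473xy² + 4671xy + 774xy³ − 1368y³ + 3816y² + 144y⁴ + 1215x² − 972x − 2592y    [combine like terms]

270x²y² − 1485x²y − 4473xy² + 4671xy + 774xy³ − 1368y³ + 3816y² + 144y⁴ + 1215x² − 972x − 2592y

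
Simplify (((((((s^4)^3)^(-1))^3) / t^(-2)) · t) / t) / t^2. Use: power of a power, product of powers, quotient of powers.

(((((((s^4)^3)^(-1))^3) / t^(-2)) · t) / t) / t^2
= ((((((s^4)^3)^(-3)) / t^(-2)) · t) / t) / t^2    [power of a power]
= (((((s^4)^(-9)) / t^(-2)) · t) / t) / t^2    [power of a power]
= (((s^(-36) / t^(-2)) · t) / t) / t^2    [power of a power]
= s^(-36)    [quotient of powers; product of powers]

s^(-36)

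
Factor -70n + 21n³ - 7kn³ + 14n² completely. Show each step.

7n(-10 + 3n² - kn² + 2n)

-70n + 21n³ - 7kn³ + 14n²
= 7(-10n + 3n³ - kn³ + 2n²)    [factor out 7]
= 7n(-10 + 3n² - kn² + 2n)    [factor out n]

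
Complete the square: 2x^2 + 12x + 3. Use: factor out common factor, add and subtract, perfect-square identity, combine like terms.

2x^2 + 12x + 3
= 2(x^2 + 6x) + 3    [factor out 2 from the x-terms]
= 2(x^2 + 6x + 9 - 9) + 3    [add and subtract 9 inside the bracket]
= 2(x + 3)^2 - 18 + 3    [perfect-square identity]
= 2(x + 3)^2 - 15    [combine constants]

2(x + 3)^2 - 15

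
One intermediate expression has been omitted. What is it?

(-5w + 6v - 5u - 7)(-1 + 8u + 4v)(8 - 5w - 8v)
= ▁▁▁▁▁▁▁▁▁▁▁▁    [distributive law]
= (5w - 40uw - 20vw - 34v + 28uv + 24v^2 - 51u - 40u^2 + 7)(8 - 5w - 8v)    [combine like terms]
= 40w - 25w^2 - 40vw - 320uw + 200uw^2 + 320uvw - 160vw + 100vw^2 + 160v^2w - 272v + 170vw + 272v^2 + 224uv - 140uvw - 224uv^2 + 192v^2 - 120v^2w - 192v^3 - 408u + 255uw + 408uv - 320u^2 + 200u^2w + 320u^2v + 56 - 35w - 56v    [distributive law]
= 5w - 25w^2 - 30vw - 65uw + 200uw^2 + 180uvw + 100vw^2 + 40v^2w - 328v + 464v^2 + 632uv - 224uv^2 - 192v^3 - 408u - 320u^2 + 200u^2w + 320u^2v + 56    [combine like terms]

Applying distributive law to the line above:

(5w - 40uw - 20vw - 6v + 48uv + 24v^2 + 5u - 40u^2 - 20uv + 7 - 56u - 28v)(8 - 5w - 8v)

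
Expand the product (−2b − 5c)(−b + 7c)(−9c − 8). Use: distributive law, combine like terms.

(−2b − 5c)(−b + 7c)(−9c − 8)
= (2b^2 − 14bc + 5bc − 35c^2)(−9c − 8)    [distributive law]
= (2b^2 − 9bc − 35c^2)(−9c − 8)    [combine like terms]
= −18b^2c − 16b^2 + 81bc^2 + 72bc + 315c^3 + 280c^2    [distributive law]

−18b^2c − 16b^2 + 81bc^2 + 72bc + 315c^3 + 280c^2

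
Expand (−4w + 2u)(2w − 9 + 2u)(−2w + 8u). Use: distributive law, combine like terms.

(−4w + 2u)(2w − 9 + 2u)(−2w + 8u)
= (−8w^2 + 36w − 8uw + 4uw − 18u + 4u^2)(−2w + 8u)    [distributive law]
= (−8w^2 + 36w − 4uw − 18u + 4u^2)(−2w + 8u)    [combine like terms]
= 16w^3 − 64uw^2 − 72w^2 + 288uw + 8uw^2 − 32u^2w + 36uw − 144u^2 − 8u^2w + 32u^3    [distributive law]
= 16w^3 − 56uw^2 − 72w^2 + 324uw − 40u^2w − 144u^2 + 32u^3    [combine like terms]

16w^3 − 56uw^2 − 72w^2 + 324uw − 40u^2w − 144u^2 + 32u^3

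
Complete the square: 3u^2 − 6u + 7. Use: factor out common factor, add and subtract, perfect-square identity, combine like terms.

3u^2 − 6u + 7
= 3(u^2 − 2u) + 7    [factor out 3 from the u-terms]
= 3(u^2 − 2u + 1 − 1) + 7    [add and subtract 1 inside the bracket]
= 3(u − 1)^2 − 3 + 7    [perfect-square identity]
= 3(u − 1)^2 + 4    [combine constants]

3(u − 1)^2 + 4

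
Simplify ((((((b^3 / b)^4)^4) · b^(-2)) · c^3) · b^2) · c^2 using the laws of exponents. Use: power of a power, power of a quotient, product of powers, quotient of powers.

((((((b^3 / b)^4)^4) · b^(-2)) · c^3) · b^2) · c^2
= (((((b^3 / b)^16) · b^(-2)) · c^3) · b^2) · c^2    [power of a power]
= ((((((b^3)^16) / (b^16)) · b^(-2)) · c^3) · b^2) · c^2    [power of a quotient]
= ((((b^48 / (b^16)) · b^(-2)) · c^3) · b^2) · c^2    [power of a power]
= (((b^32 · b^(-2)) · c^3) · b^2) · c^2    [quotient of powers]
= ((b^30 · c^3) · b^2) · c^2    [product of powers]
= b^32c^5    [product of powers]

b^32c^5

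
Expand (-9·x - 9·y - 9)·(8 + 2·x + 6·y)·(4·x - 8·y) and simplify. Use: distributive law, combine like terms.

(-9·x - 9·y - 9)·(8 + 2·x + 6·y)·(4·x - 8·y)
= (-72·x - 18·x² - 54·x·y - 72·y - 18·x·y - 54·y² - 72 - 18·x - 54·y)·(4·x - 8·y)    [distributive law]
= (-90·x - 18·x² - 72·x·y - 126·y - 54·y² - 72)·(4·x - 8·y)    [combine like terms]
= -360·x² + 720·x·y - 72·x³ + 144·x²·y - 288·x²·y + 576·x·y² - 504·x·y + 1008·y² - 216·x·y² + 432·y³ - 288·x + 576·y    [distributive law]
= -360·x² + 216·x·y - 72·x³ - 144·x²·y + 360·x·y² + 1008·y² + 432·y³ - 288·x + 576·y    [combine like terms]

-360·x² + 216·x·y - 72·x³ - 144·x²·y + 360·x·y² + 1008·y² + 432·y³ - 288·x + 576·y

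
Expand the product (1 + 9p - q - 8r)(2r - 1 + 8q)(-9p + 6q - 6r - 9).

(1 + 9p - q - 8r)(2r - 1 + 8q)(-9p + 6q - 6r - 9)
= (2r - 1 + 8q + 18pr - 9p + 72pq - 2qr + q - 8q^2 - 16r^2 + 8r - 64qr)(-9p + 6q - 6r - 9)    [distributive law]
= (10r - 1 + 9q + 18pr - 9p + 72pq - 66qr - 8q^2 - 16r^2)(-9p + 6q - 6r - 9)    [combine like terms]
= -90pr + 60qr - 60r^2 - 90r + 9p - 6q + 6r + 9 - 81pq + 54q^2 - 54qr - 81q - 162p^2r + 108pqr - 108pr^2 - 162pr + 81p^2 - 54pq + 54pr + 81p - 648p^2q + 432pq^2 - 432pqr - 648pq + 594pqr - 396q^2r + 396qr^2 + 594qr + 72pq^2 - 48q^3 + 48q^2r + 72q^2 + 144pr^2 - 96qr^2 + 96r^3 + 144r^2    [distributive law]
= -198pr + 600qr + 84r^2 - 84r + 90p - 87q + 9 - 783pq + 126q^2 - 162p^2r + 270pqr + 36pr^2 + 81p^2 - 648p^2q + 504pq^2 - 348q^2r + 300qr^2 - 48q^3 + 96r^3    [combine like terms]

-198pr + 600qr + 84r^2 - 84r + 90p - 87q + 9 - 783pq + 126q^2 - 162p^2r + 270pqr + 36pr^2 + 81p^2 - 648p^2q + 504pq^2 - 348q^2r + 300qr^2 - 48q^3 + 96r^3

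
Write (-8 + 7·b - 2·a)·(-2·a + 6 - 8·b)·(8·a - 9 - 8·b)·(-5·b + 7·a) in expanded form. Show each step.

5606·a²·b - 28·a³ - 1890·a·b - 2940·a² - 6398·a·b² - 2160·b + 3024·a + 2850·b² + 1720·b³ - 3168·a²·b² - 272·a³·b + 5456·a·b³ - 2240·b⁴ + 224·a⁴

(-8 + 7·b - 2·a)·(-2·a + 6 - 8·b)·(8·a - 9 - 8·b)·(-5·b + 7·a)
= (16·a - 48 + 64·b - 14·a·b + 42·b - 56·b² + 4·a² - 12·a + 16·a·b)·(8·a - 9 - 8·b)·(-5·b + 7·a)    [distributive law]
= (4·a - 48 + 106·b + 2·a·b - 56·b² + 4·a²)·(8·a - 9 - 8·b)·(-5·b + 7·a)    [combine like terms]
= (32·a² - 36·a - 32·a·b - 384·a + 432 + 384·b + 848·a·b - 954·b - 848·b² + 16·a²·b - 18·a·b - 16·a·b² - 448·a·b² + 504·b² + 448·b³ + 32·a³ - 36·a² - 32·a²·b)·(-5·b + 7·a)    [distributive law]
= (-4·a² - 420·a + 798·a·b + 432 - 570·b - 344·b² - 16·a²·b - 464·a·b² + 448·b³ + 32·a³)·(-5·b + 7·a)    [combine like terms]
= 20·a²·b - 28·a³ + 2100·a·b - 2940·a² - 3990·a·b² + 5586·a²·b - 2160·b + 3024·a + 2850·b² - 3990·a·b + 1720·b³ - 2408·a·b² + 80·a²·b² - 112·a³·b + 2320·a·b³ - 3248·a²·b² - 2240·b⁴ + 3136·a·b³ - 160·a³·b + 224·a⁴    [distributive law]
= 5606·a²·b - 28·a³ - 1890·a·b - 2940·a² - 6398·a·b² - 2160·b + 3024·a + 2850·b² + 1720·b³ - 3168·a²·b² - 272·a³·b + 5456·a·b³ - 2240·b⁴ + 224·a⁴    [combine like terms]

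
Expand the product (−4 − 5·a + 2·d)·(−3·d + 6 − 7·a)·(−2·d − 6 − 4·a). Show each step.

(−4 − 5·a + 2·d)·(−3·d + 6 − 7·a)·(−2·d − 6 − 4·a)
= (12·d − 24 + 28·a + 15·a·d − 30·a + 35·a^2 − 6·d^2 + 12·d − 14·a·d)·(−2·d − 6 − 4·a)    [distributive law]
= (24·d − 24 − 2·a + a·d + 35·a^2 − 6·d^2)·(−2·d − 6 − 4·a)    [combine like terms]
= −48·d^2 − 144·d − 96·a·d + 48·d + 144 + 96·a + 4·a·d + 12·a + 8·a^2 − 2·a·d^2 − 6·a·d − 4·a^2·d − 70·a^2·d − 210·a^2 − 140·a^3 + 12·d^3 + 36·d^2 + 24·a·d^2    [distributive law]
= −12·d^2 − 96·d − 98·a·d + 144 + 108·a − 202·a^2 + 22·a·d^2 − 74·a^2·d − 140·a^3 + 12·d^3    [combine like terms]

−12·d^2 − 96·d − 98·a·d + 144 + 108·a − 202·a^2 + 22·a·d^2 − 74·a^2·d − 140·a^3 + 12·d^3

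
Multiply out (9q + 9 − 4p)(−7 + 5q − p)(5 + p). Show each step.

−90q − 163pq + 225q^2 + 45pq^2 − 29p^2q − 315 + 32p + 39p^2 + 4p^3

(9q + 9 − 4p)(−7 + 5q − p)(5 + p)
= (−63q + 45q^2 − 9pq − 63 + 45q − 9p + 28p − 20pq + 4p^2)(5 + p)    [distributive law]
= (−18q + 45q^2 − 29pq − 63 + 19p + 4p^2)(5 + p)    [combine like terms]
= −90q − 18pq + 225q^2 + 45pq^2 − 145pq − 29p^2q − 315 − 63p + 95p + 19p^2 + 20p^2 + 4p^3    [distributive law]
= −90q − 163pq + 225q^2 + 45pq^2 − 29p^2q − 315 + 32p + 39p^2 + 4p^3    [combine like terms]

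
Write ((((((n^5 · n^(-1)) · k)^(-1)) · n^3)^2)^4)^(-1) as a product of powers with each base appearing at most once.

k^8·n^8

((((((n^5 · n^(-1)) · k)^(-1)) · n^3)^2)^4)^(-1)
= (((((n^5 · n^(-1)) · k)^(-1)) · n^3)^2)^(-4)    [power of a power]
= ((((n^5 · n^(-1)) · k)^(-1)) · n^3)^(-8)    [power of a power]
= ((((n^5 · n^(-1)) · k)^(-1))^(-8)) · ((n^3)^(-8))    [power of a product]
= (((n^5 · n^(-1)) · k)^8) · ((n^3)^(-8))    [power of a power]
= (((n^5 · n^(-1))^8) · (k^8)) · ((n^3)^(-8))    [power of a product]
= ((((n^5)^8) · ((n^(-1))^8)) · (k^8)) · ((n^3)^(-8))    [power of a product]
= ((n^40 · ((n^(-1))^8)) · (k^8)) · ((n^3)^(-8))    [power of a power]
= ((n^40 · n^(-8)) · (k^8)) · ((n^3)^(-8))    [power of a power]
= (n^32 · (k^8)) · ((n^3)^(-8))    [product of powers]
= (n^32 · k^8) · n^(-24)    [power of a power]
= k^8·n^8    [product of powers]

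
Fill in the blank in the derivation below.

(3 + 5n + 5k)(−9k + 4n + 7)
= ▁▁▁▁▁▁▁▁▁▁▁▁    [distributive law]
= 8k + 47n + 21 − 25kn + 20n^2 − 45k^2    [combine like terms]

After distributive law, the bracketed line is:

−27k + 12n + 21 − 45kn + 20n^2 + 35n − 45k^2 + 20kn + 35k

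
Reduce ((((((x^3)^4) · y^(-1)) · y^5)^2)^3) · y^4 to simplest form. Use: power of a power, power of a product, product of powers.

x^72y^28

((((((x^3)^4) · y^(-1)) · y^5)^2)^3) · y^4
= (((((x^3)^4) · y^(-1)) · y^5)^6) · y^4    [power of a power]
= (((((x^3)^4) · y^(-1))^6) · ((y^5)^6)) · y^4    [power of a product]
= (((((x^3)^4)^6) · ((y^(-1))^6)) · ((y^5)^6)) · y^4    [power of a product]
= ((((x^3)^24) · ((y^(-1))^6)) · ((y^5)^6)) · y^4    [power of a power]
= ((x^72 · ((y^(-1))^6)) · ((y^5)^6)) · y^4    [power of a power]
= ((x^72 · y^(-6)) · ((y^5)^6)) · y^4    [power of a power]
= ((x^72 · y^(-6)) · y^30) · y^4    [power of a power]
= x^72y^28    [product of powers]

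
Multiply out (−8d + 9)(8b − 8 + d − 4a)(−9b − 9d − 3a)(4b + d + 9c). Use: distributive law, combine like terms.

2304b^3d + 3168b^2d^2 + 5184b^2cd + 936bd^3 + 5832bcd^2 − 384ab^2d − 1152abd^2 − 864abcd − 5868b^2d − 3933bd^2 − 11745bcd − 657d^3 − 5913cd^2 + 528abd + 105ad^2 + 945acd + 72d^4 + 648cd^3 − 264ad^3 − 2376acd^2 − 384a^2bd − 96a^2d^2 − 864a^2cd − 2592b^3 − 5832b^2c + 432ab^2 + 972abc + 2592b^2 + 3240bd + 5832bc + 648d^2 + 5832cd + 864ab + 216ad + 1944ac + 432a^2b + 108a^2d + 972a^2c

(−8d + 9)(8b − 8 + d − 4a)(−9b − 9d − 3a)(4b + d + 9c)
= (−64bd + 64d − 8d^2 + 32ad + 72b − 72 + 9d − 36a)(−9b − 9d − 3a)(4b + d + 9c)    [distributive law]
= (−64bd + 73d − 8d^2 + 32ad + 72b − 72 − 36a)(−9b − 9d − 3a)(4b + d + 9c)    [combine like terms]
= (576b^2d + 576bd^2 + 192abd − 657bd − 657d^2 − 219ad + 72bd^2 + 72d^3 + 24ad^2 − 288abd − 288ad^2 − 96a^2d − 648b^2 − 648bd − 216ab + 648b + 648d + 216a + 324ab + 324ad + 108a^2)(4b + d + 9c)    [distributive law]
= (576b^2d + 648bd^2 − 96abd − 1305bd − 657d^2 + 105ad + 72d^3 − 264ad^2 − 96a^2d − 648b^2 + 108ab + 648b + 648d + 216a + 108a^2)(4b + d + 9c)    [combine like terms]
= 2304b^3d + 576b^2d^2 + 5184b^2cd + 2592b^2d^2 + 648bd^3 + 5832bcd^2 − 384ab^2d − 96abd^2 − 864abcd − 5220b^2d − 1305bd^2 − 11745bcd − 2628bd^2 − 657d^3 − 5913cd^2 + 420abd + 105ad^2 + 945acd + 288bd^3 + 72d^4 + 648cd^3 − 1056abd^2 − 264ad^3 − 2376acd^2 − 384a^2bd − 96a^2d^2 − 864a^2cd − 2592b^3 − 648b^2d − 5832b^2c + 432ab^2 + 108abd + 972abc + 2592b^2 + 648bd + 5832bc + 2592bd + 648d^2 + 5832cd + 864ab + 216ad + 1944ac + 432a^2b + 108a^2d + 972a^2c    [distributive law]
= 2304b^3d + 3168b^2d^2 + 5184b^2cd + 936bd^3 + 5832bcd^2 − 384ab^2d − 1152abd^2 − 864abcd − 5868b^2d − 3933bd^2 − 11745bcd − 657d^3 − 5913cd^2 + 528abd + 105ad^2 + 945acd + 72d^4 + 648cd^3 − 264ad^3 − 2376acd^2 − 384a^2bd − 96a^2d^2 − 864a^2cd − 2592b^3 − 5832b^2c + 432ab^2 + 972abc + 2592b^2 + 3240bd + 5832bc + 648d^2 + 5832cd + 864ab + 216ad + 1944ac + 432a^2b + 108a^2d + 972a^2c    [combine like terms]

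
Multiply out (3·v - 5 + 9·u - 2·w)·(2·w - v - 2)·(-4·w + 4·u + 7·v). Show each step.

-60·v·w^2 + 194·u·v·w + 68·v^2·w - 75·u·v^2 - 21·v^3 - 38·v·w - 130·u·v - 7·v^2 + 24·w^2 + 48·u·w - 40·w + 40·u + 70·v - 88·u·w^2 + 72·u^2·w - 36·u^2·v - 72·u^2 + 16·w^3

(3·v - 5 + 9·u - 2·w)·(2·w - v - 2)·(-4·w + 4·u + 7·v)
= (6·v·w - 3·v^2 - 6·v - 10·w + 5·v + 10 + 18·u·w - 9·u·v - 18·u - 4·w^2 + 2·v·w + 4·w)·(-4·w + 4·u + 7·v)    [distributive law]
= (8·v·w - 3·v^2 - v - 6·w + 10 + 18·u·w - 9·u·v - 18·u - 4·w^2)·(-4·w + 4·u + 7·v)    [combine like terms]
= -32·v·w^2 + 32·u·v·w + 56·v^2·w + 12·v^2·w - 12·u·v^2 - 21·v^3 + 4·v·w - 4·u·v - 7·v^2 + 24·w^2 - 24·u·w - 42·v·w - 40·w + 40·u + 70·v - 72·u·w^2 + 72·u^2·w + 126·u·v·w + 36·u·v·w - 36·u^2·v - 63·u·v^2 + 72·u·w - 72·u^2 - 126·u·v + 16·w^3 - 16·u·w^2 - 28·v·w^2    [distributive law]
= -60·v·w^2 + 194·u·v·w + 68·v^2·w - 75·u·v^2 - 21·v^3 - 38·v·w - 130·u·v - 7·v^2 + 24·w^2 + 48·u·w - 40·w + 40·u + 70·v - 88·u·w^2 + 72·u^2·w - 36·u^2·v - 72·u^2 + 16·w^3    [combine like terms]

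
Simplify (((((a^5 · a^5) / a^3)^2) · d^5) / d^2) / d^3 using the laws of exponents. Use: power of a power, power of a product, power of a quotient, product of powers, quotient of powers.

(((((a^5 · a^5) / a^3)^2) · d^5) / d^2) / d^3
= (((((a^5 · a^5)^2) / ((a^3)^2)) · d^5) / d^2) / d^3    [power of a quotient]
= ((((((a^5)^2) · ((a^5)^2)) / ((a^3)^2)) · d^5) / d^2) / d^3    [power of a product]
= ((((a^10 · ((a^5)^2)) / ((a^3)^2)) · d^5) / d^2) / d^3    [power of a power]
= ((((a^10 · a^10) / ((a^3)^2)) · d^5) / d^2) / d^3    [power of a power]
= (((a^20 / ((a^3)^2)) · d^5) / d^2) / d^3    [product of powers]
= (((a^20 / a^6) · d^5) / d^2) / d^3    [power of a power]
= ((a^14 · d^5) / d^2) / d^3    [quotient of powers]
= a^14    [quotient of powers; product of powers]

a^14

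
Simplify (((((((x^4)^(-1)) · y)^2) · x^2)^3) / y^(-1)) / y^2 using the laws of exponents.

x^(-18)·y^5

(((((((x^4)^(-1)) · y)^2) · x^2)^3) / y^(-1)) / y^2
= (((((((x^4)^(-1)) · y)^2)^3) · ((x^2)^3)) / y^(-1)) / y^2    [power of a product]
= ((((((x^4)^(-1)) · y)^6) · ((x^2)^3)) / y^(-1)) / y^2    [power of a power]
= ((((((x^4)^(-1))^6) · (y^6)) · ((x^2)^3)) / y^(-1)) / y^2    [power of a product]
= (((((x^4)^(-6)) · (y^6)) · ((x^2)^3)) / y^(-1)) / y^2    [power of a power]
= (((x^(-24) · (y^6)) · ((x^2)^3)) / y^(-1)) / y^2    [power of a power]
= (((x^(-24) · y^6) · x^6) / y^(-1)) / y^2    [power of a power]
= x^(-18)·y^5    [quotient of powers; product of powers]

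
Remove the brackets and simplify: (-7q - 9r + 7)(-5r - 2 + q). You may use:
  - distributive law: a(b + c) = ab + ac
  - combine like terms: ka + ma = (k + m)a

(-7q - 9r + 7)(-5r - 2 + q)
= 35qr + 14q - 7q^2 + 45r^2 + 18r - 9qr - 35r - 14 + 7q    [distributive law]
= 26qr + 21q - 7q^2 + 45r^2 - 17r - 14    [combine like terms]

26qr + 21q - 7q^2 + 45r^2 - 17r - 14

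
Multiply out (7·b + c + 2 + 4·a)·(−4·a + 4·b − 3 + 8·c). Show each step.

(7·b + c + 2 + 4·a)·(−4·a + 4·b − 3 + 8·c)
= −28·a·b + 28·b^2 − 21·b + 56·b·c − 4·a·c + 4·b·c − 3·c + 8·c^2 − 8·a + 8·b − 6 + 16·c − 16·a^2 + 16·a·b − 12·a + 32·a·c    [distributive law]
= −12·a·b + 28·b^2 − 13·b + 60·b·c + 28·a·c + 13·c + 8·c^2 − 20·a − 6 − 16·a^2    [combine like terms]

−12·a·b + 28·b^2 − 13·b + 60·b·c + 28·a·c + 13·c + 8·c^2 − 20·a − 6 − 16·a^2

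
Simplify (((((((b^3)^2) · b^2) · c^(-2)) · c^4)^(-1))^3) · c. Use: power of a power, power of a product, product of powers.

(((((((b^3)^2) · b^2) · c^(-2)) · c^4)^(-1))^3) · c
= ((((((b^3)^2) · b^2) · c^(-2)) · c^4)^(-3)) · c    [power of a power]
= ((((((b^3)^2) · b^2) · c^(-2))^(-3)) · ((c^4)^(-3))) · c    [power of a product]
= ((((((b^3)^2) · b^2)^(-3)) · ((c^(-2))^(-3))) · ((c^4)^(-3))) · c    [power of a product]
= ((((((b^3)^2)^(-3)) · ((b^2)^(-3))) · ((c^(-2))^(-3))) · ((c^4)^(-3))) · c    [power of a product]
= (((((b^3)^(-6)) · ((b^2)^(-3))) · ((c^(-2))^(-3))) · ((c^4)^(-3))) · c    [power of a power]
= (((b^(-18) · ((b^2)^(-3))) · ((c^(-2))^(-3))) · ((c^4)^(-3))) · c    [power of a power]
= (((b^(-18) · b^(-6)) · ((c^(-2))^(-3))) · ((c^4)^(-3))) · c    [power of a power]
= ((b^(-24) · ((c^(-2))^(-3))) · ((c^4)^(-3))) · c    [product of powers]
= ((b^(-24) · c^6) · ((c^4)^(-3))) · c    [power of a power]
= ((b^(-24) · c^6) · c^(-12)) · c    [power of a power]
= b^(-24)c^(-5)    [product of powers]

b^(-24)c^(-5)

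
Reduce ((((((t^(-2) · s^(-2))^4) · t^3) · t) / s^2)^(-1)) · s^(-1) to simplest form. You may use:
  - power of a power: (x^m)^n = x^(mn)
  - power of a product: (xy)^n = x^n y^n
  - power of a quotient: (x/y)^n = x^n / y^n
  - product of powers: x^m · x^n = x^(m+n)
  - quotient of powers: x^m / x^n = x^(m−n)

s^9t^4

((((((t^(-2) · s^(-2))^4) · t^3) · t) / s^2)^(-1)) · s^(-1)
= ((((((t^(-2) · s^(-2))^4) · t^3) · t)^(-1)) / ((s^2)^(-1))) · s^(-1)    [power of a quotient]
= ((((((t^(-2) · s^(-2))^4) · t^3)^(-1)) · (t^(-1))) / ((s^2)^(-1))) · s^(-1)    [power of a product]
= ((((((t^(-2) · s^(-2))^4)^(-1)) · ((t^3)^(-1))) · (t^(-1))) / ((s^2)^(-1))) · s^(-1)    [power of a product]
= (((((t^(-2) · s^(-2))^(-4)) · ((t^3)^(-1))) · (t^(-1))) / ((s^2)^(-1))) · s^(-1)    [power of a power]
= ((((((t^(-2))^(-4)) · ((s^(-2))^(-4))) · ((t^3)^(-1))) · (t^(-1))) / ((s^2)^(-1))) · s^(-1)    [power of a product]
= ((((t^8 · ((s^(-2))^(-4))) · ((t^3)^(-1))) · (t^(-1))) / ((s^2)^(-1))) · s^(-1)    [power of a power]
= ((((t^8 · s^8) · ((t^3)^(-1))) · (t^(-1))) / ((s^2)^(-1))) · s^(-1)    [power of a power]
= ((((t^8 · s^8) · t^(-3)) · (t^(-1))) / ((s^2)^(-1))) · s^(-1)    [power of a power]
= ((((t^8 · s^8) · t^(-3)) · t^(-1)) / s^(-2)) · s^(-1)    [power of a power]
= s^9t^4    [quotient of powers; product of powers]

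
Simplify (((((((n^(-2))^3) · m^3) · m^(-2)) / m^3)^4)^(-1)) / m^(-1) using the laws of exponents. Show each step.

(((((((n^(-2))^3) · m^3) · m^(-2)) / m^3)^4)^(-1)) / m^(-1)
= ((((((n^(-2))^3) · m^3) · m^(-2)) / m^3)^(-4)) / m^(-1)    [power of a power]
= ((((((n^(-2))^3) · m^3) · m^(-2))^(-4)) / ((m^3)^(-4))) / m^(-1)    [power of a quotient]
= ((((((n^(-2))^3) · m^3)^(-4)) · ((m^(-2))^(-4))) / ((m^3)^(-4))) / m^(-1)    [power of a product]
= ((((((n^(-2))^3)^(-4)) · ((m^3)^(-4))) · ((m^(-2))^(-4))) / ((m^3)^(-4))) / m^(-1)    [power of a product]
= (((((n^(-2))^(-12)) · ((m^3)^(-4))) · ((m^(-2))^(-4))) / ((m^3)^(-4))) / m^(-1)    [power of a power]
= (((n^24 · ((m^3)^(-4))) · ((m^(-2))^(-4))) / ((m^3)^(-4))) / m^(-1)    [power of a power]
= (((n^24 · m^(-12)) · ((m^(-2))^(-4))) / ((m^3)^(-4))) / m^(-1)    [power of a power]
= (((n^24 · m^(-12)) · m^8) / ((m^3)^(-4))) / m^(-1)    [power of a power]
= (((n^24 · m^(-12)) · m^8) / m^(-12)) / m^(-1)    [power of a power]
= m^9n^24    [quotient of powers; product of powers]

m^9n^24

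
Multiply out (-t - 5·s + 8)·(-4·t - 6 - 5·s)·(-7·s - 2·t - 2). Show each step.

(-t - 5·s + 8)·(-4·t - 6 - 5·s)·(-7·s - 2·t - 2)
= (4·t^2 + 6·t + 5·s·t + 20·s·t + 30·s + 25·s^2 - 32·t - 48 - 40·s)·(-7·s - 2·t - 2)    [distributive law]
= (4·t^2 - 26·t + 25·s·t - 10·s + 25·s^2 - 48)·(-7·s - 2·t - 2)    [combine like terms]
= -28·s·t^2 - 8·t^3 - 8·t^2 + 182·s·t + 52·t^2 + 52·t - 175·s^2·t - 50·s·t^2 - 50·s·t + 70·s^2 + 20·s·t + 20·s - 175·s^3 - 50·s^2·t - 50·s^2 + 336·s + 96·t + 96    [distributive law]
= -78·s·t^2 - 8·t^3 + 44·t^2 + 152·s·t + 148·t - 225·s^2·t + 20·s^2 + 356·s - 175·s^3 + 96    [combine like terms]

-78·s·t^2 - 8·t^3 + 44·t^2 + 152·s·t + 148·t - 225·s^2·t + 20·s^2 + 356·s - 175·s^3 + 96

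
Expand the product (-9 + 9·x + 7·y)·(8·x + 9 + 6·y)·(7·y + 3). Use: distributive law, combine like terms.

393·x·y + 27·x - 540·y - 243 + 189·y² + 504·x²·y + 216·x² + 770·x·y² + 294·y³

(-9 + 9·x + 7·y)·(8·x + 9 + 6·y)·(7·y + 3)
= (-72·x - 81 - 54·y + 72·x² + 81·x + 54·x·y + 56·x·y + 63·y + 42·y²)·(7·y + 3)    [distributive law]
= (9·x - 81 + 9·y + 72·x² + 110·x·y + 42·y²)·(7·y + 3)    [combine like terms]
= 63·x·y + 27·x - 567·y - 243 + 63·y² + 27·y + 504·x²·y + 216·x² + 770·x·y² + 330·x·y + 294·y³ + 126·y²    [distributive law]
= 393·x·y + 27·x - 540·y - 243 + 189·y² + 504·x²·y + 216·x² + 770·x·y² + 294·y³    [combine like terms]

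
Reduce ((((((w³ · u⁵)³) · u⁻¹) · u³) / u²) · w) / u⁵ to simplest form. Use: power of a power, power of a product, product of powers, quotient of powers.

u¹⁰·w¹⁰

((((((w³ · u⁵)³) · u⁻¹) · u³) / u²) · w) / u⁵
= (((((((w³)³) · ((u⁵)³)) · u⁻¹) · u³) / u²) · w) / u⁵    [power of a product]
= (((((w⁹ · ((u⁵)³)) · u⁻¹) · u³) / u²) · w) / u⁵    [power of a power]
= (((((w⁹ · u¹⁵) · u⁻¹) · u³) / u²) · w) / u⁵    [power of a power]
= u¹⁰·w¹⁰    [quotient of powers; product of powers]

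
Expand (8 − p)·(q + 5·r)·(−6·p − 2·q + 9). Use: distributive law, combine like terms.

−57·p·q − 16·q^2 + 72·q − 285·p·r − 80·q·r + 360·r + 6·p^2·q + 2·p·q^2 + 30·p^2·r + 10·p·q·r

(8 − p)·(q + 5·r)·(−6·p − 2·q + 9)
= (8·q + 40·r − p·q − 5·p·r)·(−6·p − 2·q + 9)    [distributive law]
= −48·p·q − 16·q^2 + 72·q − 240·p·r − 80·q·r + 360·r + 6·p^2·q + 2·p·q^2 − 9·p·q + 30·p^2·r + 10·p·q·r − 45·p·r    [distributive law]
= −57·p·q − 16·q^2 + 72·q − 285·p·r − 80·q·r + 360·r + 6·p^2·q + 2·p·q^2 + 30·p^2·r + 10·p·q·r    [combine like terms]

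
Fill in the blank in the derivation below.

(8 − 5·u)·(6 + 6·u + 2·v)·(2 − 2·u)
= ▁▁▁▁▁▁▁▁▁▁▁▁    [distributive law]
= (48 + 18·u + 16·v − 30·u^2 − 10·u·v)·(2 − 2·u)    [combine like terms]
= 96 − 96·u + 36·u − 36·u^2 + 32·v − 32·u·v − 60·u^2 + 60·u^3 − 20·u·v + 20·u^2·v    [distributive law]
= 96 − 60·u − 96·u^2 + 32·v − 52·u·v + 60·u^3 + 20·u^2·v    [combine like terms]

Applying distributive law to the line above:

(48 + 48·u + 16·v − 30·u − 30·u^2 − 10·u·v)·(2 − 2·u)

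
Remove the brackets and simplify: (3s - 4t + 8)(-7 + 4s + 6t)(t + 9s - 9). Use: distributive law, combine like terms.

(3s - 4t + 8)(-7 + 4s + 6t)(t + 9s - 9)
= (-21s + 12s^2 + 18st + 28t - 16st - 24t^2 - 56 + 32s + 48t)(t + 9s - 9)    [distributive law]
= (11s + 12s^2 + 2st + 76t - 24t^2 - 56)(t + 9s - 9)    [combine like terms]
= 11st + 99s^2 - 99s + 12s^2t + 108s^3 - 108s^2 + 2st^2 + 18s^2t - 18st + 76t^2 + 684st - 684t - 24t^3 - 216st^2 + 216t^2 - 56t - 504s + 504    [distributive law]
= 677st - 9s^2 - 603s + 30s^2t + 108s^3 - 214st^2 + 292t^2 - 740t - 24t^3 + 504    [combine like terms]

677st - 9s^2 - 603s + 30s^2t + 108s^3 - 214st^2 + 292t^2 - 740t - 24t^3 + 504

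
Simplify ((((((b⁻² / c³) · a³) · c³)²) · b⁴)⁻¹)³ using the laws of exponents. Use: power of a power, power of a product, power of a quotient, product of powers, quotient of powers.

((((((b⁻² / c³) · a³) · c³)²) · b⁴)⁻¹)³
= (((((b⁻² / c³) · a³) · c³)²) · b⁴)⁻³    [power of a power]
= (((((b⁻² / c³) · a³) · c³)²)⁻³) · ((b⁴)⁻³)    [power of a product]
= ((((b⁻² / c³) · a³) · c³)⁻⁶) · ((b⁴)⁻³)    [power of a power]
= ((((b⁻² / c³) · a³)⁻⁶) · ((c³)⁻⁶)) · ((b⁴)⁻³)    [power of a product]
= ((((b⁻² / c³)⁻⁶) · ((a³)⁻⁶)) · ((c³)⁻⁶)) · ((b⁴)⁻³)    [power of a product]
= (((((b⁻²)⁻⁶) / ((c³)⁻⁶)) · ((a³)⁻⁶)) · ((c³)⁻⁶)) · ((b⁴)⁻³)    [power of a quotient]
= (((b¹² / ((c³)⁻⁶)) · ((a³)⁻⁶)) · ((c³)⁻⁶)) · ((b⁴)⁻³)    [power of a power]
= (((b¹² / c⁻¹⁸) · ((a³)⁻⁶)) · ((c³)⁻⁶)) · ((b⁴)⁻³)    [power of a power]
= (((b¹² / c⁻¹⁸) · a⁻¹⁸) · ((c³)⁻⁶)) · ((b⁴)⁻³)    [power of a power]
= (((b¹² / c⁻¹⁸) · a⁻¹⁸) · c⁻¹⁸) · ((b⁴)⁻³)    [power of a power]
= (((b¹² / c⁻¹⁸) · a⁻¹⁸) · c⁻¹⁸) · b⁻¹²    [power of a power]
= a⁻¹⁸    [quotient of powers; product of powers]

a⁻¹⁸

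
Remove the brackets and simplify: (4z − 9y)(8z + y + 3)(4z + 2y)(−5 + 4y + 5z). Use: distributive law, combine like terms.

(4z − 9y)(8z + y + 3)(4z + 2y)(−5 + 4y + 5z)
= (32z^2 + 4yz + 12z − 72yz − 9y^2 − 27y)(4z + 2y)(−5 + 4y + 5z)    [distributive law]
= (32z^2 − 68yz + 12z − 9y^2 − 27y)(4z + 2y)(−5 + 4y + 5z)    [combine like terms]
= (128z^3 + 64yz^2 − 272yz^2 − 136y^2z + 48z^2 + 24yz − 36y^2z − 18y^3 − 108yz − 54y^2)(−5 + 4y + 5z)    [distributive law]
= (128z^3 − 208yz^2 − 172y^2z + 48z^2 − 84yz − 18y^3 − 54y^2)(−5 + 4y + 5z)    [combine like terms]
= −640z^3 + 512yz^3 + 640z^4 + 1040yz^2 − 832y^2z^2 − 1040yz^3 + 860y^2z − 688y^3z − 860y^2z^2 − 240z^2 + 192yz^2 + 240z^3 + 420yz − 336y^2z − 420yz^2 + 90y^3 − 72y^4 − 90y^3z + 270y^2 − 216y^3 − 270y^2z    [distributive law]
= −400z^3 − 528yz^3 + 640z^4 + 812yz^2 − 1692y^2z^2 + 254y^2z − 778y^3z − 240z^2 + 420yz − 126y^3 − 72y^4 + 270y^2    [combine like terms]

−400z^3 − 528yz^3 + 640z^4 + 812yz^2 − 1692y^2z^2 + 254y^2z − 778y^3z − 240z^2 + 420yz − 126y^3 − 72y^4 + 270y^2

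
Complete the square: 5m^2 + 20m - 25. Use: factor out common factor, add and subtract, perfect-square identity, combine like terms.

5m^2 + 20m - 25
= 5(m^2 + 4m) - 25    [factor out 5 from the m-terms]
= 5(m^2 + 4m + 4 - 4) - 25    [add and subtract 4 inside the bracket]
= 5(m + 2)^2 - 20 - 25    [perfect-square identity]
= 5(m + 2)^2 - 45    [combine constants]

5(m + 2)^2 - 45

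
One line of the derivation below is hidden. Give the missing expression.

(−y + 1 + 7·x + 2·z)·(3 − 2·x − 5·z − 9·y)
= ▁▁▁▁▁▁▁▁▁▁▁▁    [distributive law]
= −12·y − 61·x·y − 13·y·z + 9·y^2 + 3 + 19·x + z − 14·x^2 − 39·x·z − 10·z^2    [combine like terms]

Applying distributive law to the line above:

−3·y + 2·x·y + 5·y·z + 9·y^2 + 3 − 2·x − 5·z − 9·y + 21·x − 14·x^2 − 35·x·z − 63·x·y + 6·z − 4·x·z − 10·z^2 − 18·y·z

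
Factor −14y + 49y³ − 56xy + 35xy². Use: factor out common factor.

7y(−2 + 7y² − 8x + 5xy)

−14y + 49y³ − 56xy + 35xy²
= 7(−2y + 7y³ − 8xy + 5xy²)    [factor out 7]
= 7y(−2 + 7y² − 8x + 5xy)    [factor out y]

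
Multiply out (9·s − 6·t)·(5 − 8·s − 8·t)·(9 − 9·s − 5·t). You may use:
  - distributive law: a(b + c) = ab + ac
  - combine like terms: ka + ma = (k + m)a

(9·s − 6·t)·(5 − 8·s − 8·t)·(9 − 9·s − 5·t)
= (45·s − 72·s² − 72·s·t − 30·t + 48·s·t + 48·t²)·(9 − 9·s − 5·t)    [distributive law]
= (45·s − 72·s² − 24·s·t − 30·t + 48·t²)·(9 − 9·s − 5·t)    [combine like terms]
= 405·s − 405·s² − 225·s·t − 648·s² + 648·s³ + 360·s²·t − 216·s·t + 216·s²·t + 120·s·t² − 270·t + 270·s·t + 150·t² + 432·t² − 432·s·t² − 240·t³    [distributive law]
= 405·s − 1053·s² − 171·s·t + 648·s³ + 576·s²·t − 312·s·t² − 270·t + 582·t² − 240·t³    [combine like terms]

405·s − 1053·s² − 171·s·t + 648·s³ + 576·s²·t − 312·s·t² − 270·t + 582·t² − 240·t³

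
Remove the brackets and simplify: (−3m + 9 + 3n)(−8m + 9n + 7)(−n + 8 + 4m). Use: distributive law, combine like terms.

−228m²n − 180m² + 96m³ + 159mn² + 93mn − 492m + 114n² + 753n + 504 − 27n³

(−3m + 9 + 3n)(−8m + 9n + 7)(−n + 8 + 4m)
= (24m² − 27mn − 21m − 72m + 81n + 63 − 24mn + 27n² + 21n)(−n + 8 + 4m)    [distributive law]
= (24m² − 51mn − 93m + 102n + 63 + 27n²)(−n + 8 + 4m)    [combine like terms]
= −24m²n + 192m² + 96m³ + 51mn² − 408mn − 204m²n + 93mn − 744m − 372m² − 102n² + 816n + 408mn − 63n + 504 + 252m − 27n³ + 216n² + 108mn²    [distributive law]
= −228m²n − 180m² + 96m³ + 159mn² + 93mn − 492m + 114n² + 753n + 504 − 27n³    [combine like terms]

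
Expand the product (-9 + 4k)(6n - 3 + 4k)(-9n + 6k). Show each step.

486n^2 + 108kn - 243n + 162k - 288k^2 - 216kn^2 + 96k^3

(-9 + 4k)(6n - 3 + 4k)(-9n + 6k)
= (-54n + 27 - 36k + 24kn - 12k + 16k^2)(-9n + 6k)    [distributive law]
= (-54n + 27 - 48k + 24kn + 16k^2)(-9n + 6k)    [combine like terms]
= 486n^2 - 324kn - 243n + 162k + 432kn - 288k^2 - 216kn^2 + 144k^2n - 144k^2n + 96k^3    [distributive law]
= 486n^2 + 108kn - 243n + 162k - 288k^2 - 216kn^2 + 96k^3    [combine like terms]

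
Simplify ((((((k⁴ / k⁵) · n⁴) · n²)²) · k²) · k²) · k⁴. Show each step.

((((((k⁴ / k⁵) · n⁴) · n²)²) · k²) · k²) · k⁴
= ((((((k⁴ / k⁵) · n⁴)²) · ((n²)²)) · k²) · k²) · k⁴    [power of a product]
= ((((((k⁴ / k⁵)²) · ((n⁴)²)) · ((n²)²)) · k²) · k²) · k⁴    [power of a product]
= (((((((k⁴)²) / ((k⁵)²)) · ((n⁴)²)) · ((n²)²)) · k²) · k²) · k⁴    [power of a quotient]
= (((((k⁸ / ((k⁵)²)) · ((n⁴)²)) · ((n²)²)) · k²) · k²) · k⁴    [power of a power]
= (((((k⁸ / k¹⁰) · ((n⁴)²)) · ((n²)²)) · k²) · k²) · k⁴    [power of a power]
= ((((k⁻² · ((n⁴)²)) · ((n²)²)) · k²) · k²) · k⁴    [quotient of powers]
= ((((k⁻² · n⁸) · ((n²)²)) · k²) · k²) · k⁴    [power of a power]
= ((((k⁻² · n⁸) · n⁴) · k²) · k²) · k⁴    [power of a power]
= k⁶n¹²    [product of powers]

k⁶n¹²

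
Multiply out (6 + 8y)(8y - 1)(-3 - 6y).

-84y - 432y^2 + 18 - 384y^3

(6 + 8y)(8y - 1)(-3 - 6y)
= (48y - 6 + 64y^2 - 8y)(-3 - 6y)    [distributive law]
= (40y - 6 + 64y^2)(-3 - 6y)    [combine like terms]
= -120y - 240y^2 + 18 + 36y - 192y^2 - 384y^3    [distributive law]
= -84y - 432y^2 + 18 - 384y^3    [combine like terms]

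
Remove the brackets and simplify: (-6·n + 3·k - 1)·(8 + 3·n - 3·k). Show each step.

(-6·n + 3·k - 1)·(8 + 3·n - 3·k)
= -48·n - 18·n^2 + 18·k·n + 24·k + 9·k·n - 9·k^2 - 8 - 3·n + 3·k    [distributive law]
= -51·n - 18·n^2 + 27·k·n + 27·k - 9·k^2 - 8    [combine like terms]

-51·n - 18·n^2 + 27·k·n + 27·k - 9·k^2 - 8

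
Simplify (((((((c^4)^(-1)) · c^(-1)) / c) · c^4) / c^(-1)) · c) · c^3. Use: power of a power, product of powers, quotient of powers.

c^3

(((((((c^4)^(-1)) · c^(-1)) / c) · c^4) / c^(-1)) · c) · c^3
= (((((c^(-4) · c^(-1)) / c) · c^4) / c^(-1)) · c) · c^3    [power of a power]
= ((((c^(-5) / c) · c^4) / c^(-1)) · c) · c^3    [product of powers]
= (((c^(-6) · c^4) / c^(-1)) · c) · c^3    [quotient of powers]
= ((c^(-2) / c^(-1)) · c) · c^3    [product of powers]
= (c^(-1) · c) · c^3    [quotient of powers]
= c^0 · c^3    [product of powers]
= c^3    [product of powers]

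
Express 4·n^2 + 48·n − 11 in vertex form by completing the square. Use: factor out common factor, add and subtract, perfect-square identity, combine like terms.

4·n^2 + 48·n − 11
= 4(n^2 + 12·n) − 11    [factor out 4 from the n-terms]
= 4(n^2 + 12·n + 36 − 36) − 11    [add and subtract 36 inside the bracket]
= 4(n + 6)^2 − 144 − 11    [perfect-square identity]
= 4(n + 6)^2 − 155    [combine constants]

4(n + 6)^2 − 155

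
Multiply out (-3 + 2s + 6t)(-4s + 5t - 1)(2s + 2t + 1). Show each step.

12s^2 - 36st + 16s - 12t^2 - 15t + 3 - 16s^3 - 44s^2t + 32st^2 + 60t^3

(-3 + 2s + 6t)(-4s + 5t - 1)(2s + 2t + 1)
= (12s - 15t + 3 - 8s^2 + 10st - 2s - 24st + 30t^2 - 6t)(2s + 2t + 1)    [distributive law]
= (10s - 21t + 3 - 8s^2 - 14st + 30t^2)(2s + 2t + 1)    [combine like terms]
= 20s^2 + 20st + 10s - 42st - 42t^2 - 21t + 6s + 6t + 3 - 16s^3 - 16s^2t - 8s^2 - 28s^2t - 28st^2 - 14st + 60st^2 + 60t^3 + 30t^2    [distributive law]
= 12s^2 - 36st + 16s - 12t^2 - 15t + 3 - 16s^3 - 44s^2t + 32st^2 + 60t^3    [combine like terms]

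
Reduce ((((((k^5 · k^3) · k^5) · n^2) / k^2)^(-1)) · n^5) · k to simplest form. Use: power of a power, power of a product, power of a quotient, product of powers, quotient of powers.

((((((k^5 · k^3) · k^5) · n^2) / k^2)^(-1)) · n^5) · k
= ((((((k^5 · k^3) · k^5) · n^2)^(-1)) / ((k^2)^(-1))) · n^5) · k    [power of a quotient]
= ((((((k^5 · k^3) · k^5)^(-1)) · ((n^2)^(-1))) / ((k^2)^(-1))) · n^5) · k    [power of a product]
= ((((((k^5 · k^3)^(-1)) · ((k^5)^(-1))) · ((n^2)^(-1))) / ((k^2)^(-1))) · n^5) · k    [power of a product]
= (((((((k^5)^(-1)) · ((k^3)^(-1))) · ((k^5)^(-1))) · ((n^2)^(-1))) / ((k^2)^(-1))) · n^5) · k    [power of a product]
= (((((k^(-5) · ((k^3)^(-1))) · ((k^5)^(-1))) · ((n^2)^(-1))) / ((k^2)^(-1))) · n^5) · k    [power of a power]
= (((((k^(-5) · k^(-3)) · ((k^5)^(-1))) · ((n^2)^(-1))) / ((k^2)^(-1))) · n^5) · k    [power of a power]
= ((((k^(-8) · ((k^5)^(-1))) · ((n^2)^(-1))) / ((k^2)^(-1))) · n^5) · k    [product of powers]
= ((((k^(-8) · k^(-5)) · ((n^2)^(-1))) / ((k^2)^(-1))) · n^5) · k    [power of a power]
= (((k^(-13) · ((n^2)^(-1))) / ((k^2)^(-1))) · n^5) · k    [product of powers]
= (((k^(-13) · n^(-2)) / ((k^2)^(-1))) · n^5) · k    [power of a power]
= (((k^(-13) · n^(-2)) / k^(-2)) · n^5) · k    [power of a power]
= k^(-10)·n^3    [quotient of powers; product of powers]

k^(-10)·n^3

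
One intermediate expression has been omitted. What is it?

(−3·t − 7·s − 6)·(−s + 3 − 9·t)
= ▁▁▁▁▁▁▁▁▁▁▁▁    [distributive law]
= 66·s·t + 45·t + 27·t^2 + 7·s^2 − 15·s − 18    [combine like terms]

By distributive law:

3·s·t − 9·t + 27·t^2 + 7·s^2 − 21·s + 63·s·t + 6·s − 18 + 54·t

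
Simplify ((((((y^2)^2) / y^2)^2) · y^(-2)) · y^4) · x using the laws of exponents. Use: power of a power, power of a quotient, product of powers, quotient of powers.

xy^6

((((((y^2)^2) / y^2)^2) · y^(-2)) · y^4) · x
= ((((((y^2)^2)^2) / ((y^2)^2)) · y^(-2)) · y^4) · x    [power of a quotient]
= (((((y^2)^4) / ((y^2)^2)) · y^(-2)) · y^4) · x    [power of a power]
= (((y^8 / ((y^2)^2)) · y^(-2)) · y^4) · x    [power of a power]
= (((y^8 / y^4) · y^(-2)) · y^4) · x    [power of a power]
= ((y^4 · y^(-2)) · y^4) · x    [quotient of powers]
= (y^2 · y^4) · x    [product of powers]
= y^6 · x    [product of powers]
= xy^6    [rearrange]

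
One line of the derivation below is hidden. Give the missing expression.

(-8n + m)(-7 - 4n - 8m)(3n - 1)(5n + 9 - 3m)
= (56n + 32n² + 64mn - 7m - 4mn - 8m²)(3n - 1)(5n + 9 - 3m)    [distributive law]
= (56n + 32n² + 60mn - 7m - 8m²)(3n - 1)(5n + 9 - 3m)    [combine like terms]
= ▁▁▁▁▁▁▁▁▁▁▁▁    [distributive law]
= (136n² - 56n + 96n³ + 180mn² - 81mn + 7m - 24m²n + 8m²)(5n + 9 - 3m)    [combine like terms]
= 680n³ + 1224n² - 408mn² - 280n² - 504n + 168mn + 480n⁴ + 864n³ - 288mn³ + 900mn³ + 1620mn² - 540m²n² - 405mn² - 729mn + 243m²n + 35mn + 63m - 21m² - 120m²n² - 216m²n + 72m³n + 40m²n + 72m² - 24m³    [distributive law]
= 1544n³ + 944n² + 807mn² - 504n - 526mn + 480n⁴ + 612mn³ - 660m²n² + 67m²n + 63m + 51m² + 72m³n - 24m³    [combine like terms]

After distributive law, the bracketed line is:

(168n² - 56n + 96n³ - 32n² + 180mn² - 60mn - 21mn + 7m - 24m²n + 8m²)(5n + 9 - 3m)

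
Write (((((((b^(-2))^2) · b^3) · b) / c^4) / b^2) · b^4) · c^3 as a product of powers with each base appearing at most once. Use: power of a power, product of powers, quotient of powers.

b^2·c^(-1)

(((((((b^(-2))^2) · b^3) · b) / c^4) / b^2) · b^4) · c^3
= (((((b^(-4) · b^3) · b) / c^4) / b^2) · b^4) · c^3    [power of a power]
= ((((b^(-1) · b) / c^4) / b^2) · b^4) · c^3    [product of powers]
= (((b^0 / c^4) / b^2) · b^4) · c^3    [product of powers]
= b^2·c^(-1)    [quotient of powers; product of powers]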